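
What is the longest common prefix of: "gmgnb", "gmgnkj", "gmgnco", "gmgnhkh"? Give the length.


Words: gmgnb, gmgnkj, gmgnco, gmgnhkh
  Position 0: all 'g' => match
  Position 1: all 'm' => match
  Position 2: all 'g' => match
  Position 3: all 'n' => match
  Position 4: ('b', 'k', 'c', 'h') => mismatch, stop
LCP = "gmgn" (length 4)

4


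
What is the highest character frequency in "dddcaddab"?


Input: dddcaddab
Character counts:
  'a': 2
  'b': 1
  'c': 1
  'd': 5
Maximum frequency: 5

5


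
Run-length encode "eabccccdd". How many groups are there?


Input: eabccccdd
Scanning for consecutive runs:
  Group 1: 'e' x 1 (positions 0-0)
  Group 2: 'a' x 1 (positions 1-1)
  Group 3: 'b' x 1 (positions 2-2)
  Group 4: 'c' x 4 (positions 3-6)
  Group 5: 'd' x 2 (positions 7-8)
Total groups: 5

5


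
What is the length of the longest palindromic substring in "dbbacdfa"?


Input: "dbbacdfa"
Checking substrings for palindromes:
  [1:3] "bb" (len 2) => palindrome
Longest palindromic substring: "bb" with length 2

2


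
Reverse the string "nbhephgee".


Input: nbhephgee
Reading characters right to left:
  Position 8: 'e'
  Position 7: 'e'
  Position 6: 'g'
  Position 5: 'h'
  Position 4: 'p'
  Position 3: 'e'
  Position 2: 'h'
  Position 1: 'b'
  Position 0: 'n'
Reversed: eeghpehbn

eeghpehbn


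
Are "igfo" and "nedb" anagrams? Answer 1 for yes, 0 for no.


Strings: "igfo", "nedb"
Sorted first:  fgio
Sorted second: bden
Differ at position 0: 'f' vs 'b' => not anagrams

0


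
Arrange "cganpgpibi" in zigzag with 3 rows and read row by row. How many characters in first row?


Zigzag "cganpgpibi" into 3 rows:
Placing characters:
  'c' => row 0
  'g' => row 1
  'a' => row 2
  'n' => row 1
  'p' => row 0
  'g' => row 1
  'p' => row 2
  'i' => row 1
  'b' => row 0
  'i' => row 1
Rows:
  Row 0: "cpb"
  Row 1: "gngii"
  Row 2: "ap"
First row length: 3

3


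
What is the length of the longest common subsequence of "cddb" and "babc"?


LCS of "cddb" and "babc"
DP table:
           b    a    b    c
      0    0    0    0    0
  c   0    0    0    0    1
  d   0    0    0    0    1
  d   0    0    0    0    1
  b   0    1    1    1    1
LCS length = dp[4][4] = 1

1


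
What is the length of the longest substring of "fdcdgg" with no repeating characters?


Input: "fdcdgg"
Sliding window (track last position of each char):
  Position 0 ('f'): window [0,0] length 1 -- new best
  Position 1 ('d'): window [0,1] length 2 -- new best
  Position 2 ('c'): window [0,2] length 3 -- new best
  Position 3 ('d'): repeat (last at 1), move window start to 2
  Position 3 ('d'): window [2,3] length 2
  Position 4 ('g'): window [2,4] length 3
  Position 5 ('g'): repeat (last at 4), move window start to 5
  Position 5 ('g'): window [5,5] length 1
Longest substring with no repeats: "fdc" with length 3

3


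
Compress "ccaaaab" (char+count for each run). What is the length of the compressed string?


Input: ccaaaab
Runs:
  'c' x 2 => "c2"
  'a' x 4 => "a4"
  'b' x 1 => "b1"
Compressed: "c2a4b1"
Compressed length: 6

6


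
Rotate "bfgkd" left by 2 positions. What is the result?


Input: "bfgkd", rotate left by 2
First 2 characters: "bf"
Remaining characters: "gkd"
Concatenate remaining + first: "gkd" + "bf" = "gkdbf"

gkdbf


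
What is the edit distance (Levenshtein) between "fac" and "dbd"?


Computing edit distance: "fac" -> "dbd"
DP table:
           d    b    d
      0    1    2    3
  f   1    1    2    3
  a   2    2    2    3
  c   3    3    3    3
Edit distance = dp[3][3] = 3

3


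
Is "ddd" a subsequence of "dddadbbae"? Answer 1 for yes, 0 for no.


Check if "ddd" is a subsequence of "dddadbbae"
Greedy scan:
  Position 0 ('d'): matches sub[0] = 'd'
  Position 1 ('d'): matches sub[1] = 'd'
  Position 2 ('d'): matches sub[2] = 'd'
  Position 3 ('a'): no match needed
  Position 4 ('d'): no match needed
  Position 5 ('b'): no match needed
  Position 6 ('b'): no match needed
  Position 7 ('a'): no match needed
  Position 8 ('e'): no match needed
All 3 characters matched => is a subsequence

1


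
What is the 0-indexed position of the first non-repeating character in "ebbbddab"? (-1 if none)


Input: ebbbddab
Character frequencies:
  'a': 1
  'b': 4
  'd': 2
  'e': 1
Scanning left to right for freq == 1:
  Position 0 ('e'): unique! => answer = 0

0


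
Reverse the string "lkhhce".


Input: lkhhce
Reading characters right to left:
  Position 5: 'e'
  Position 4: 'c'
  Position 3: 'h'
  Position 2: 'h'
  Position 1: 'k'
  Position 0: 'l'
Reversed: echhkl

echhkl


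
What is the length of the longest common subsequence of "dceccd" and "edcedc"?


LCS of "dceccd" and "edcedc"
DP table:
           e    d    c    e    d    c
      0    0    0    0    0    0    0
  d   0    0    1    1    1    1    1
  c   0    0    1    2    2    2    2
  e   0    1    1    2    3    3    3
  c   0    1    1    2    3    3    4
  c   0    1    1    2    3    3    4
  d   0    1    2    2    3    4    4
LCS length = dp[6][6] = 4

4


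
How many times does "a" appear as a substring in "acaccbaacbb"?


Searching for "a" in "acaccbaacbb"
Scanning each position:
  Position 0: "a" => MATCH
  Position 1: "c" => no
  Position 2: "a" => MATCH
  Position 3: "c" => no
  Position 4: "c" => no
  Position 5: "b" => no
  Position 6: "a" => MATCH
  Position 7: "a" => MATCH
  Position 8: "c" => no
  Position 9: "b" => no
  Position 10: "b" => no
Total occurrences: 4

4


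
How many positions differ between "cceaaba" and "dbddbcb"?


Comparing "cceaaba" and "dbddbcb" position by position:
  Position 0: 'c' vs 'd' => DIFFER
  Position 1: 'c' vs 'b' => DIFFER
  Position 2: 'e' vs 'd' => DIFFER
  Position 3: 'a' vs 'd' => DIFFER
  Position 4: 'a' vs 'b' => DIFFER
  Position 5: 'b' vs 'c' => DIFFER
  Position 6: 'a' vs 'b' => DIFFER
Positions that differ: 7

7


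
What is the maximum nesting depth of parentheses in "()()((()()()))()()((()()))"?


Input: "()()((()()()))()()((()()))"
Tracking depth:
  Position 0 '(': depth becomes 1
  Position 1 ')': depth becomes 0
  Position 2 '(': depth becomes 1
  Position 3 ')': depth becomes 0
  Position 4 '(': depth becomes 1
  Position 5 '(': depth becomes 2
  Position 6 '(': depth becomes 3
  Position 7 ')': depth becomes 2
  Position 8 '(': depth becomes 3
  Position 9 ')': depth becomes 2
  Position 10 '(': depth becomes 3
  Position 11 ')': depth becomes 2
  Position 12 ')': depth becomes 1
  Position 13 ')': depth becomes 0
  Position 14 '(': depth becomes 1
  Position 15 ')': depth becomes 0
  Position 16 '(': depth becomes 1
  Position 17 ')': depth becomes 0
  Position 18 '(': depth becomes 1
  Position 19 '(': depth becomes 2
  Position 20 '(': depth becomes 3
  Position 21 ')': depth becomes 2
  Position 22 '(': depth becomes 3
  Position 23 ')': depth becomes 2
  Position 24 ')': depth becomes 1
  Position 25 ')': depth becomes 0
Maximum depth reached: 3

3


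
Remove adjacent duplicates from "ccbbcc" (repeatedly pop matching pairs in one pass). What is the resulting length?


Input: ccbbcc
Stack-based adjacent duplicate removal:
  Read 'c': push. Stack: c
  Read 'c': matches stack top 'c' => pop. Stack: (empty)
  Read 'b': push. Stack: b
  Read 'b': matches stack top 'b' => pop. Stack: (empty)
  Read 'c': push. Stack: c
  Read 'c': matches stack top 'c' => pop. Stack: (empty)
Final stack: "" (length 0)

0


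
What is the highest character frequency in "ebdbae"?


Input: ebdbae
Character counts:
  'a': 1
  'b': 2
  'd': 1
  'e': 2
Maximum frequency: 2

2


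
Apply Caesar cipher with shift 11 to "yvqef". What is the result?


Caesar cipher: shift "yvqef" by 11
  'y' (pos 24) + 11 = pos 9 = 'j'
  'v' (pos 21) + 11 = pos 6 = 'g'
  'q' (pos 16) + 11 = pos 1 = 'b'
  'e' (pos 4) + 11 = pos 15 = 'p'
  'f' (pos 5) + 11 = pos 16 = 'q'
Result: jgbpq

jgbpq


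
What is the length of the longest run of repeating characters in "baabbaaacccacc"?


Input: "baabbaaacccacc"
Scanning for longest run:
  Position 1 ('a'): new char, reset run to 1
  Position 2 ('a'): continues run of 'a', length=2
  Position 3 ('b'): new char, reset run to 1
  Position 4 ('b'): continues run of 'b', length=2
  Position 5 ('a'): new char, reset run to 1
  Position 6 ('a'): continues run of 'a', length=2
  Position 7 ('a'): continues run of 'a', length=3
  Position 8 ('c'): new char, reset run to 1
  Position 9 ('c'): continues run of 'c', length=2
  Position 10 ('c'): continues run of 'c', length=3
  Position 11 ('a'): new char, reset run to 1
  Position 12 ('c'): new char, reset run to 1
  Position 13 ('c'): continues run of 'c', length=2
Longest run: 'a' with length 3

3


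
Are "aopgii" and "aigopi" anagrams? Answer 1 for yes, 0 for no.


Strings: "aopgii", "aigopi"
Sorted first:  agiiop
Sorted second: agiiop
Sorted forms match => anagrams

1


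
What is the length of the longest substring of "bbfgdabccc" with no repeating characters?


Input: "bbfgdabccc"
Sliding window (track last position of each char):
  Position 0 ('b'): window [0,0] length 1 -- new best
  Position 1 ('b'): repeat (last at 0), move window start to 1
  Position 1 ('b'): window [1,1] length 1
  Position 2 ('f'): window [1,2] length 2 -- new best
  Position 3 ('g'): window [1,3] length 3 -- new best
  Position 4 ('d'): window [1,4] length 4 -- new best
  Position 5 ('a'): window [1,5] length 5 -- new best
  Position 6 ('b'): repeat (last at 1), move window start to 2
  Position 6 ('b'): window [2,6] length 5
  Position 7 ('c'): window [2,7] length 6 -- new best
  Position 8 ('c'): repeat (last at 7), move window start to 8
  Position 8 ('c'): window [8,8] length 1
  Position 9 ('c'): repeat (last at 8), move window start to 9
  Position 9 ('c'): window [9,9] length 1
Longest substring with no repeats: "fgdabc" with length 6

6


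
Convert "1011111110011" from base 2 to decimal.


Input: "1011111110011" in base 2
Positional expansion:
  Digit '1' (value 1) x 2^12 = 4096
  Digit '0' (value 0) x 2^11 = 0
  Digit '1' (value 1) x 2^10 = 1024
  Digit '1' (value 1) x 2^9 = 512
  Digit '1' (value 1) x 2^8 = 256
  Digit '1' (value 1) x 2^7 = 128
  Digit '1' (value 1) x 2^6 = 64
  Digit '1' (value 1) x 2^5 = 32
  Digit '1' (value 1) x 2^4 = 16
  Digit '0' (value 0) x 2^3 = 0
  Digit '0' (value 0) x 2^2 = 0
  Digit '1' (value 1) x 2^1 = 2
  Digit '1' (value 1) x 2^0 = 1
Sum = 6131

6131


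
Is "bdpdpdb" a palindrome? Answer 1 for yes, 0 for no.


Input: bdpdpdb
Reversed: bdpdpdb
  Compare pos 0 ('b') with pos 6 ('b'): match
  Compare pos 1 ('d') with pos 5 ('d'): match
  Compare pos 2 ('p') with pos 4 ('p'): match
Result: palindrome

1


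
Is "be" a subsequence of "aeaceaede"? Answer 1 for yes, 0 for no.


Check if "be" is a subsequence of "aeaceaede"
Greedy scan:
  Position 0 ('a'): no match needed
  Position 1 ('e'): no match needed
  Position 2 ('a'): no match needed
  Position 3 ('c'): no match needed
  Position 4 ('e'): no match needed
  Position 5 ('a'): no match needed
  Position 6 ('e'): no match needed
  Position 7 ('d'): no match needed
  Position 8 ('e'): no match needed
Only matched 0/2 characters => not a subsequence

0


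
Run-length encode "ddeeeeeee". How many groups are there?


Input: ddeeeeeee
Scanning for consecutive runs:
  Group 1: 'd' x 2 (positions 0-1)
  Group 2: 'e' x 7 (positions 2-8)
Total groups: 2

2


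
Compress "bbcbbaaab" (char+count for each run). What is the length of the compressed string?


Input: bbcbbaaab
Runs:
  'b' x 2 => "b2"
  'c' x 1 => "c1"
  'b' x 2 => "b2"
  'a' x 3 => "a3"
  'b' x 1 => "b1"
Compressed: "b2c1b2a3b1"
Compressed length: 10

10


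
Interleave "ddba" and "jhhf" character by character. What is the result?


Interleaving "ddba" and "jhhf":
  Position 0: 'd' from first, 'j' from second => "dj"
  Position 1: 'd' from first, 'h' from second => "dh"
  Position 2: 'b' from first, 'h' from second => "bh"
  Position 3: 'a' from first, 'f' from second => "af"
Result: djdhbhaf

djdhbhaf


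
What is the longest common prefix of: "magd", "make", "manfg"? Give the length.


Words: magd, make, manfg
  Position 0: all 'm' => match
  Position 1: all 'a' => match
  Position 2: ('g', 'k', 'n') => mismatch, stop
LCP = "ma" (length 2)

2


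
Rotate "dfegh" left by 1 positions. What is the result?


Input: "dfegh", rotate left by 1
First 1 characters: "d"
Remaining characters: "fegh"
Concatenate remaining + first: "fegh" + "d" = "feghd"

feghd


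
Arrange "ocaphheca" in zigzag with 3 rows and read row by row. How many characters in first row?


Zigzag "ocaphheca" into 3 rows:
Placing characters:
  'o' => row 0
  'c' => row 1
  'a' => row 2
  'p' => row 1
  'h' => row 0
  'h' => row 1
  'e' => row 2
  'c' => row 1
  'a' => row 0
Rows:
  Row 0: "oha"
  Row 1: "cphc"
  Row 2: "ae"
First row length: 3

3


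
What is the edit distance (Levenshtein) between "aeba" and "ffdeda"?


Computing edit distance: "aeba" -> "ffdeda"
DP table:
           f    f    d    e    d    a
      0    1    2    3    4    5    6
  a   1    1    2    3    4    5    5
  e   2    2    2    3    3    4    5
  b   3    3    3    3    4    4    5
  a   4    4    4    4    4    5    4
Edit distance = dp[4][6] = 4

4


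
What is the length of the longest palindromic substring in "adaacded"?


Input: "adaacded"
Checking substrings for palindromes:
  [0:3] "ada" (len 3) => palindrome
  [5:8] "ded" (len 3) => palindrome
  [2:4] "aa" (len 2) => palindrome
Longest palindromic substring: "ada" with length 3

3


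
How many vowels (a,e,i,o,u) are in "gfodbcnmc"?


Input: gfodbcnmc
Checking each character:
  'g' at position 0: consonant
  'f' at position 1: consonant
  'o' at position 2: vowel (running total: 1)
  'd' at position 3: consonant
  'b' at position 4: consonant
  'c' at position 5: consonant
  'n' at position 6: consonant
  'm' at position 7: consonant
  'c' at position 8: consonant
Total vowels: 1

1


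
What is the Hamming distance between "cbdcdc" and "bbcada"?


Comparing "cbdcdc" and "bbcada" position by position:
  Position 0: 'c' vs 'b' => differ
  Position 1: 'b' vs 'b' => same
  Position 2: 'd' vs 'c' => differ
  Position 3: 'c' vs 'a' => differ
  Position 4: 'd' vs 'd' => same
  Position 5: 'c' vs 'a' => differ
Total differences (Hamming distance): 4

4


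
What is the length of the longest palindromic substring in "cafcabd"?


Input: "cafcabd"
Checking substrings for palindromes:
  No multi-char palindromic substrings found
Longest palindromic substring: "c" with length 1

1


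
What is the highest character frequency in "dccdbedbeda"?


Input: dccdbedbeda
Character counts:
  'a': 1
  'b': 2
  'c': 2
  'd': 4
  'e': 2
Maximum frequency: 4

4


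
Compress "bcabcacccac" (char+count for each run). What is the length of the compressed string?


Input: bcabcacccac
Runs:
  'b' x 1 => "b1"
  'c' x 1 => "c1"
  'a' x 1 => "a1"
  'b' x 1 => "b1"
  'c' x 1 => "c1"
  'a' x 1 => "a1"
  'c' x 3 => "c3"
  'a' x 1 => "a1"
  'c' x 1 => "c1"
Compressed: "b1c1a1b1c1a1c3a1c1"
Compressed length: 18

18


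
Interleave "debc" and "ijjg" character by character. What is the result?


Interleaving "debc" and "ijjg":
  Position 0: 'd' from first, 'i' from second => "di"
  Position 1: 'e' from first, 'j' from second => "ej"
  Position 2: 'b' from first, 'j' from second => "bj"
  Position 3: 'c' from first, 'g' from second => "cg"
Result: diejbjcg

diejbjcg


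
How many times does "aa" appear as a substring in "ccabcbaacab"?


Searching for "aa" in "ccabcbaacab"
Scanning each position:
  Position 0: "cc" => no
  Position 1: "ca" => no
  Position 2: "ab" => no
  Position 3: "bc" => no
  Position 4: "cb" => no
  Position 5: "ba" => no
  Position 6: "aa" => MATCH
  Position 7: "ac" => no
  Position 8: "ca" => no
  Position 9: "ab" => no
Total occurrences: 1

1


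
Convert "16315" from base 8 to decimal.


Input: "16315" in base 8
Positional expansion:
  Digit '1' (value 1) x 8^4 = 4096
  Digit '6' (value 6) x 8^3 = 3072
  Digit '3' (value 3) x 8^2 = 192
  Digit '1' (value 1) x 8^1 = 8
  Digit '5' (value 5) x 8^0 = 5
Sum = 7373

7373


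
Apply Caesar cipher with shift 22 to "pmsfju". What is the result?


Caesar cipher: shift "pmsfju" by 22
  'p' (pos 15) + 22 = pos 11 = 'l'
  'm' (pos 12) + 22 = pos 8 = 'i'
  's' (pos 18) + 22 = pos 14 = 'o'
  'f' (pos 5) + 22 = pos 1 = 'b'
  'j' (pos 9) + 22 = pos 5 = 'f'
  'u' (pos 20) + 22 = pos 16 = 'q'
Result: liobfq

liobfq


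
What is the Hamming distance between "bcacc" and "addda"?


Comparing "bcacc" and "addda" position by position:
  Position 0: 'b' vs 'a' => differ
  Position 1: 'c' vs 'd' => differ
  Position 2: 'a' vs 'd' => differ
  Position 3: 'c' vs 'd' => differ
  Position 4: 'c' vs 'a' => differ
Total differences (Hamming distance): 5

5


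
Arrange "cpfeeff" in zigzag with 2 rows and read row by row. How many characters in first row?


Zigzag "cpfeeff" into 2 rows:
Placing characters:
  'c' => row 0
  'p' => row 1
  'f' => row 0
  'e' => row 1
  'e' => row 0
  'f' => row 1
  'f' => row 0
Rows:
  Row 0: "cfef"
  Row 1: "pef"
First row length: 4

4


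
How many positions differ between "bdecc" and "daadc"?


Comparing "bdecc" and "daadc" position by position:
  Position 0: 'b' vs 'd' => DIFFER
  Position 1: 'd' vs 'a' => DIFFER
  Position 2: 'e' vs 'a' => DIFFER
  Position 3: 'c' vs 'd' => DIFFER
  Position 4: 'c' vs 'c' => same
Positions that differ: 4

4


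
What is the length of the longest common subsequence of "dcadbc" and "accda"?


LCS of "dcadbc" and "accda"
DP table:
           a    c    c    d    a
      0    0    0    0    0    0
  d   0    0    0    0    1    1
  c   0    0    1    1    1    1
  a   0    1    1    1    1    2
  d   0    1    1    1    2    2
  b   0    1    1    1    2    2
  c   0    1    2    2    2    2
LCS length = dp[6][5] = 2

2


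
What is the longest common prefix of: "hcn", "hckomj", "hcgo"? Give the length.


Words: hcn, hckomj, hcgo
  Position 0: all 'h' => match
  Position 1: all 'c' => match
  Position 2: ('n', 'k', 'g') => mismatch, stop
LCP = "hc" (length 2)

2


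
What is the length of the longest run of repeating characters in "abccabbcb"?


Input: "abccabbcb"
Scanning for longest run:
  Position 1 ('b'): new char, reset run to 1
  Position 2 ('c'): new char, reset run to 1
  Position 3 ('c'): continues run of 'c', length=2
  Position 4 ('a'): new char, reset run to 1
  Position 5 ('b'): new char, reset run to 1
  Position 6 ('b'): continues run of 'b', length=2
  Position 7 ('c'): new char, reset run to 1
  Position 8 ('b'): new char, reset run to 1
Longest run: 'c' with length 2

2


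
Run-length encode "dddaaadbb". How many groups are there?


Input: dddaaadbb
Scanning for consecutive runs:
  Group 1: 'd' x 3 (positions 0-2)
  Group 2: 'a' x 3 (positions 3-5)
  Group 3: 'd' x 1 (positions 6-6)
  Group 4: 'b' x 2 (positions 7-8)
Total groups: 4

4


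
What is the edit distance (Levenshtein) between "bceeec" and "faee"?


Computing edit distance: "bceeec" -> "faee"
DP table:
           f    a    e    e
      0    1    2    3    4
  b   1    1    2    3    4
  c   2    2    2    3    4
  e   3    3    3    2    3
  e   4    4    4    3    2
  e   5    5    5    4    3
  c   6    6    6    5    4
Edit distance = dp[6][4] = 4

4


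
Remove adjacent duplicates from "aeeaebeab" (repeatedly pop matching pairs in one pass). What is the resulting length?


Input: aeeaebeab
Stack-based adjacent duplicate removal:
  Read 'a': push. Stack: a
  Read 'e': push. Stack: ae
  Read 'e': matches stack top 'e' => pop. Stack: a
  Read 'a': matches stack top 'a' => pop. Stack: (empty)
  Read 'e': push. Stack: e
  Read 'b': push. Stack: eb
  Read 'e': push. Stack: ebe
  Read 'a': push. Stack: ebea
  Read 'b': push. Stack: ebeab
Final stack: "ebeab" (length 5)

5


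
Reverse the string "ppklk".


Input: ppklk
Reading characters right to left:
  Position 4: 'k'
  Position 3: 'l'
  Position 2: 'k'
  Position 1: 'p'
  Position 0: 'p'
Reversed: klkpp

klkpp


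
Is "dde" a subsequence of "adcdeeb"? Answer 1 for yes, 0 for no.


Check if "dde" is a subsequence of "adcdeeb"
Greedy scan:
  Position 0 ('a'): no match needed
  Position 1 ('d'): matches sub[0] = 'd'
  Position 2 ('c'): no match needed
  Position 3 ('d'): matches sub[1] = 'd'
  Position 4 ('e'): matches sub[2] = 'e'
  Position 5 ('e'): no match needed
  Position 6 ('b'): no match needed
All 3 characters matched => is a subsequence

1


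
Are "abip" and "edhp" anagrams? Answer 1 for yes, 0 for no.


Strings: "abip", "edhp"
Sorted first:  abip
Sorted second: dehp
Differ at position 0: 'a' vs 'd' => not anagrams

0


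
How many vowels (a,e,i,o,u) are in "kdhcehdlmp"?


Input: kdhcehdlmp
Checking each character:
  'k' at position 0: consonant
  'd' at position 1: consonant
  'h' at position 2: consonant
  'c' at position 3: consonant
  'e' at position 4: vowel (running total: 1)
  'h' at position 5: consonant
  'd' at position 6: consonant
  'l' at position 7: consonant
  'm' at position 8: consonant
  'p' at position 9: consonant
Total vowels: 1

1


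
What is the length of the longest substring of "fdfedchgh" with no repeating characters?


Input: "fdfedchgh"
Sliding window (track last position of each char):
  Position 0 ('f'): window [0,0] length 1 -- new best
  Position 1 ('d'): window [0,1] length 2 -- new best
  Position 2 ('f'): repeat (last at 0), move window start to 1
  Position 2 ('f'): window [1,2] length 2
  Position 3 ('e'): window [1,3] length 3 -- new best
  Position 4 ('d'): repeat (last at 1), move window start to 2
  Position 4 ('d'): window [2,4] length 3
  Position 5 ('c'): window [2,5] length 4 -- new best
  Position 6 ('h'): window [2,6] length 5 -- new best
  Position 7 ('g'): window [2,7] length 6 -- new best
  Position 8 ('h'): repeat (last at 6), move window start to 7
  Position 8 ('h'): window [7,8] length 2
Longest substring with no repeats: "fedchg" with length 6

6


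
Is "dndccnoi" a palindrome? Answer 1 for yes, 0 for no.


Input: dndccnoi
Reversed: ionccdnd
  Compare pos 0 ('d') with pos 7 ('i'): MISMATCH
  Compare pos 1 ('n') with pos 6 ('o'): MISMATCH
  Compare pos 2 ('d') with pos 5 ('n'): MISMATCH
  Compare pos 3 ('c') with pos 4 ('c'): match
Result: not a palindrome

0


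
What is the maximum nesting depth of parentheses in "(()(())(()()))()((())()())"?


Input: "(()(())(()()))()((())()())"
Tracking depth:
  Position 0 '(': depth becomes 1
  Position 1 '(': depth becomes 2
  Position 2 ')': depth becomes 1
  Position 3 '(': depth becomes 2
  Position 4 '(': depth becomes 3
  Position 5 ')': depth becomes 2
  Position 6 ')': depth becomes 1
  Position 7 '(': depth becomes 2
  Position 8 '(': depth becomes 3
  Position 9 ')': depth becomes 2
  Position 10 '(': depth becomes 3
  Position 11 ')': depth becomes 2
  Position 12 ')': depth becomes 1
  Position 13 ')': depth becomes 0
  Position 14 '(': depth becomes 1
  Position 15 ')': depth becomes 0
  Position 16 '(': depth becomes 1
  Position 17 '(': depth becomes 2
  Position 18 '(': depth becomes 3
  Position 19 ')': depth becomes 2
  Position 20 ')': depth becomes 1
  Position 21 '(': depth becomes 2
  Position 22 ')': depth becomes 1
  Position 23 '(': depth becomes 2
  Position 24 ')': depth becomes 1
  Position 25 ')': depth becomes 0
Maximum depth reached: 3

3


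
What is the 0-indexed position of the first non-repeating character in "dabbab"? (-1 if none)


Input: dabbab
Character frequencies:
  'a': 2
  'b': 3
  'd': 1
Scanning left to right for freq == 1:
  Position 0 ('d'): unique! => answer = 0

0


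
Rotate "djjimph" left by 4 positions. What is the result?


Input: "djjimph", rotate left by 4
First 4 characters: "djji"
Remaining characters: "mph"
Concatenate remaining + first: "mph" + "djji" = "mphdjji"

mphdjji


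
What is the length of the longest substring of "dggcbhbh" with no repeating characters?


Input: "dggcbhbh"
Sliding window (track last position of each char):
  Position 0 ('d'): window [0,0] length 1 -- new best
  Position 1 ('g'): window [0,1] length 2 -- new best
  Position 2 ('g'): repeat (last at 1), move window start to 2
  Position 2 ('g'): window [2,2] length 1
  Position 3 ('c'): window [2,3] length 2
  Position 4 ('b'): window [2,4] length 3 -- new best
  Position 5 ('h'): window [2,5] length 4 -- new best
  Position 6 ('b'): repeat (last at 4), move window start to 5
  Position 6 ('b'): window [5,6] length 2
  Position 7 ('h'): repeat (last at 5), move window start to 6
  Position 7 ('h'): window [6,7] length 2
Longest substring with no repeats: "gcbh" with length 4

4


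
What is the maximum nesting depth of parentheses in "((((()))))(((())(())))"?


Input: "((((()))))(((())(())))"
Tracking depth:
  Position 0 '(': depth becomes 1
  Position 1 '(': depth becomes 2
  Position 2 '(': depth becomes 3
  Position 3 '(': depth becomes 4
  Position 4 '(': depth becomes 5
  Position 5 ')': depth becomes 4
  Position 6 ')': depth becomes 3
  Position 7 ')': depth becomes 2
  Position 8 ')': depth becomes 1
  Position 9 ')': depth becomes 0
  Position 10 '(': depth becomes 1
  Position 11 '(': depth becomes 2
  Position 12 '(': depth becomes 3
  Position 13 '(': depth becomes 4
  Position 14 ')': depth becomes 3
  Position 15 ')': depth becomes 2
  Position 16 '(': depth becomes 3
  Position 17 '(': depth becomes 4
  Position 18 ')': depth becomes 3
  Position 19 ')': depth becomes 2
  Position 20 ')': depth becomes 1
  Position 21 ')': depth becomes 0
Maximum depth reached: 5

5


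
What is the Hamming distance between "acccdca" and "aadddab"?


Comparing "acccdca" and "aadddab" position by position:
  Position 0: 'a' vs 'a' => same
  Position 1: 'c' vs 'a' => differ
  Position 2: 'c' vs 'd' => differ
  Position 3: 'c' vs 'd' => differ
  Position 4: 'd' vs 'd' => same
  Position 5: 'c' vs 'a' => differ
  Position 6: 'a' vs 'b' => differ
Total differences (Hamming distance): 5

5


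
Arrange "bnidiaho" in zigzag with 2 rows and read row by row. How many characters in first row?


Zigzag "bnidiaho" into 2 rows:
Placing characters:
  'b' => row 0
  'n' => row 1
  'i' => row 0
  'd' => row 1
  'i' => row 0
  'a' => row 1
  'h' => row 0
  'o' => row 1
Rows:
  Row 0: "biih"
  Row 1: "ndao"
First row length: 4

4


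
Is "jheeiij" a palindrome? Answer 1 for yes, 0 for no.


Input: jheeiij
Reversed: jiieehj
  Compare pos 0 ('j') with pos 6 ('j'): match
  Compare pos 1 ('h') with pos 5 ('i'): MISMATCH
  Compare pos 2 ('e') with pos 4 ('i'): MISMATCH
Result: not a palindrome

0


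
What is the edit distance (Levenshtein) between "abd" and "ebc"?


Computing edit distance: "abd" -> "ebc"
DP table:
           e    b    c
      0    1    2    3
  a   1    1    2    3
  b   2    2    1    2
  d   3    3    2    2
Edit distance = dp[3][3] = 2

2


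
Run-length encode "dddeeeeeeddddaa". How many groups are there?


Input: dddeeeeeeddddaa
Scanning for consecutive runs:
  Group 1: 'd' x 3 (positions 0-2)
  Group 2: 'e' x 6 (positions 3-8)
  Group 3: 'd' x 4 (positions 9-12)
  Group 4: 'a' x 2 (positions 13-14)
Total groups: 4

4


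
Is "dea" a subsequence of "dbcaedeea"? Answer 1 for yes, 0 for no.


Check if "dea" is a subsequence of "dbcaedeea"
Greedy scan:
  Position 0 ('d'): matches sub[0] = 'd'
  Position 1 ('b'): no match needed
  Position 2 ('c'): no match needed
  Position 3 ('a'): no match needed
  Position 4 ('e'): matches sub[1] = 'e'
  Position 5 ('d'): no match needed
  Position 6 ('e'): no match needed
  Position 7 ('e'): no match needed
  Position 8 ('a'): matches sub[2] = 'a'
All 3 characters matched => is a subsequence

1


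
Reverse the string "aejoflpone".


Input: aejoflpone
Reading characters right to left:
  Position 9: 'e'
  Position 8: 'n'
  Position 7: 'o'
  Position 6: 'p'
  Position 5: 'l'
  Position 4: 'f'
  Position 3: 'o'
  Position 2: 'j'
  Position 1: 'e'
  Position 0: 'a'
Reversed: enoplfojea

enoplfojea


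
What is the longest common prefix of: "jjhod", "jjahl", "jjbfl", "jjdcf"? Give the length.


Words: jjhod, jjahl, jjbfl, jjdcf
  Position 0: all 'j' => match
  Position 1: all 'j' => match
  Position 2: ('h', 'a', 'b', 'd') => mismatch, stop
LCP = "jj" (length 2)

2


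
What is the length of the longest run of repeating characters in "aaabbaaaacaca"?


Input: "aaabbaaaacaca"
Scanning for longest run:
  Position 1 ('a'): continues run of 'a', length=2
  Position 2 ('a'): continues run of 'a', length=3
  Position 3 ('b'): new char, reset run to 1
  Position 4 ('b'): continues run of 'b', length=2
  Position 5 ('a'): new char, reset run to 1
  Position 6 ('a'): continues run of 'a', length=2
  Position 7 ('a'): continues run of 'a', length=3
  Position 8 ('a'): continues run of 'a', length=4
  Position 9 ('c'): new char, reset run to 1
  Position 10 ('a'): new char, reset run to 1
  Position 11 ('c'): new char, reset run to 1
  Position 12 ('a'): new char, reset run to 1
Longest run: 'a' with length 4

4


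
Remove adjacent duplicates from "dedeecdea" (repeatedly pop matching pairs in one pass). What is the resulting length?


Input: dedeecdea
Stack-based adjacent duplicate removal:
  Read 'd': push. Stack: d
  Read 'e': push. Stack: de
  Read 'd': push. Stack: ded
  Read 'e': push. Stack: dede
  Read 'e': matches stack top 'e' => pop. Stack: ded
  Read 'c': push. Stack: dedc
  Read 'd': push. Stack: dedcd
  Read 'e': push. Stack: dedcde
  Read 'a': push. Stack: dedcdea
Final stack: "dedcdea" (length 7)

7


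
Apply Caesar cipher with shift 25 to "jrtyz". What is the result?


Caesar cipher: shift "jrtyz" by 25
  'j' (pos 9) + 25 = pos 8 = 'i'
  'r' (pos 17) + 25 = pos 16 = 'q'
  't' (pos 19) + 25 = pos 18 = 's'
  'y' (pos 24) + 25 = pos 23 = 'x'
  'z' (pos 25) + 25 = pos 24 = 'y'
Result: iqsxy

iqsxy


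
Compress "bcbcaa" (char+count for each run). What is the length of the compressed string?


Input: bcbcaa
Runs:
  'b' x 1 => "b1"
  'c' x 1 => "c1"
  'b' x 1 => "b1"
  'c' x 1 => "c1"
  'a' x 2 => "a2"
Compressed: "b1c1b1c1a2"
Compressed length: 10

10


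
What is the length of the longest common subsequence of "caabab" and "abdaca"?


LCS of "caabab" and "abdaca"
DP table:
           a    b    d    a    c    a
      0    0    0    0    0    0    0
  c   0    0    0    0    0    1    1
  a   0    1    1    1    1    1    2
  a   0    1    1    1    2    2    2
  b   0    1    2    2    2    2    2
  a   0    1    2    2    3    3    3
  b   0    1    2    2    3    3    3
LCS length = dp[6][6] = 3

3


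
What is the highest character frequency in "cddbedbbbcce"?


Input: cddbedbbbcce
Character counts:
  'b': 4
  'c': 3
  'd': 3
  'e': 2
Maximum frequency: 4

4


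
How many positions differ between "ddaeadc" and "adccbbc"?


Comparing "ddaeadc" and "adccbbc" position by position:
  Position 0: 'd' vs 'a' => DIFFER
  Position 1: 'd' vs 'd' => same
  Position 2: 'a' vs 'c' => DIFFER
  Position 3: 'e' vs 'c' => DIFFER
  Position 4: 'a' vs 'b' => DIFFER
  Position 5: 'd' vs 'b' => DIFFER
  Position 6: 'c' vs 'c' => same
Positions that differ: 5

5


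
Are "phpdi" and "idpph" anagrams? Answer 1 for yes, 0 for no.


Strings: "phpdi", "idpph"
Sorted first:  dhipp
Sorted second: dhipp
Sorted forms match => anagrams

1


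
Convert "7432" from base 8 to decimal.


Input: "7432" in base 8
Positional expansion:
  Digit '7' (value 7) x 8^3 = 3584
  Digit '4' (value 4) x 8^2 = 256
  Digit '3' (value 3) x 8^1 = 24
  Digit '2' (value 2) x 8^0 = 2
Sum = 3866

3866


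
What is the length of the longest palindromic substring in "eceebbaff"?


Input: "eceebbaff"
Checking substrings for palindromes:
  [0:3] "ece" (len 3) => palindrome
  [2:4] "ee" (len 2) => palindrome
  [4:6] "bb" (len 2) => palindrome
  [7:9] "ff" (len 2) => palindrome
Longest palindromic substring: "ece" with length 3

3


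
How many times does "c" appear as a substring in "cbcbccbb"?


Searching for "c" in "cbcbccbb"
Scanning each position:
  Position 0: "c" => MATCH
  Position 1: "b" => no
  Position 2: "c" => MATCH
  Position 3: "b" => no
  Position 4: "c" => MATCH
  Position 5: "c" => MATCH
  Position 6: "b" => no
  Position 7: "b" => no
Total occurrences: 4

4


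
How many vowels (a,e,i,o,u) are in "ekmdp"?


Input: ekmdp
Checking each character:
  'e' at position 0: vowel (running total: 1)
  'k' at position 1: consonant
  'm' at position 2: consonant
  'd' at position 3: consonant
  'p' at position 4: consonant
Total vowels: 1

1


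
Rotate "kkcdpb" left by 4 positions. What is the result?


Input: "kkcdpb", rotate left by 4
First 4 characters: "kkcd"
Remaining characters: "pb"
Concatenate remaining + first: "pb" + "kkcd" = "pbkkcd"

pbkkcd


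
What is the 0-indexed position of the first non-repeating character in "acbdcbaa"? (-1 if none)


Input: acbdcbaa
Character frequencies:
  'a': 3
  'b': 2
  'c': 2
  'd': 1
Scanning left to right for freq == 1:
  Position 0 ('a'): freq=3, skip
  Position 1 ('c'): freq=2, skip
  Position 2 ('b'): freq=2, skip
  Position 3 ('d'): unique! => answer = 3

3


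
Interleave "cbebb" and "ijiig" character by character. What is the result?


Interleaving "cbebb" and "ijiig":
  Position 0: 'c' from first, 'i' from second => "ci"
  Position 1: 'b' from first, 'j' from second => "bj"
  Position 2: 'e' from first, 'i' from second => "ei"
  Position 3: 'b' from first, 'i' from second => "bi"
  Position 4: 'b' from first, 'g' from second => "bg"
Result: cibjeibibg

cibjeibibg


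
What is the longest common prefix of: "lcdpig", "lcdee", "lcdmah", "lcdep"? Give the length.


Words: lcdpig, lcdee, lcdmah, lcdep
  Position 0: all 'l' => match
  Position 1: all 'c' => match
  Position 2: all 'd' => match
  Position 3: ('p', 'e', 'm', 'e') => mismatch, stop
LCP = "lcd" (length 3)

3


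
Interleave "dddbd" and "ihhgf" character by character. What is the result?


Interleaving "dddbd" and "ihhgf":
  Position 0: 'd' from first, 'i' from second => "di"
  Position 1: 'd' from first, 'h' from second => "dh"
  Position 2: 'd' from first, 'h' from second => "dh"
  Position 3: 'b' from first, 'g' from second => "bg"
  Position 4: 'd' from first, 'f' from second => "df"
Result: didhdhbgdf

didhdhbgdf


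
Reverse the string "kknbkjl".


Input: kknbkjl
Reading characters right to left:
  Position 6: 'l'
  Position 5: 'j'
  Position 4: 'k'
  Position 3: 'b'
  Position 2: 'n'
  Position 1: 'k'
  Position 0: 'k'
Reversed: ljkbnkk

ljkbnkk


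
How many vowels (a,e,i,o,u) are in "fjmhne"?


Input: fjmhne
Checking each character:
  'f' at position 0: consonant
  'j' at position 1: consonant
  'm' at position 2: consonant
  'h' at position 3: consonant
  'n' at position 4: consonant
  'e' at position 5: vowel (running total: 1)
Total vowels: 1

1


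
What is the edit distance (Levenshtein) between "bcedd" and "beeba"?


Computing edit distance: "bcedd" -> "beeba"
DP table:
           b    e    e    b    a
      0    1    2    3    4    5
  b   1    0    1    2    3    4
  c   2    1    1    2    3    4
  e   3    2    1    1    2    3
  d   4    3    2    2    2    3
  d   5    4    3    3    3    3
Edit distance = dp[5][5] = 3

3


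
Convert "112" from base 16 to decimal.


Input: "112" in base 16
Positional expansion:
  Digit '1' (value 1) x 16^2 = 256
  Digit '1' (value 1) x 16^1 = 16
  Digit '2' (value 2) x 16^0 = 2
Sum = 274

274


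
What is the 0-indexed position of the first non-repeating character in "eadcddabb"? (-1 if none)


Input: eadcddabb
Character frequencies:
  'a': 2
  'b': 2
  'c': 1
  'd': 3
  'e': 1
Scanning left to right for freq == 1:
  Position 0 ('e'): unique! => answer = 0

0


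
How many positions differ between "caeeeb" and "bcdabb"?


Comparing "caeeeb" and "bcdabb" position by position:
  Position 0: 'c' vs 'b' => DIFFER
  Position 1: 'a' vs 'c' => DIFFER
  Position 2: 'e' vs 'd' => DIFFER
  Position 3: 'e' vs 'a' => DIFFER
  Position 4: 'e' vs 'b' => DIFFER
  Position 5: 'b' vs 'b' => same
Positions that differ: 5

5


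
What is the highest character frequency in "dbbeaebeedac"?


Input: dbbeaebeedac
Character counts:
  'a': 2
  'b': 3
  'c': 1
  'd': 2
  'e': 4
Maximum frequency: 4

4


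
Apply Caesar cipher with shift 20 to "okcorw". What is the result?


Caesar cipher: shift "okcorw" by 20
  'o' (pos 14) + 20 = pos 8 = 'i'
  'k' (pos 10) + 20 = pos 4 = 'e'
  'c' (pos 2) + 20 = pos 22 = 'w'
  'o' (pos 14) + 20 = pos 8 = 'i'
  'r' (pos 17) + 20 = pos 11 = 'l'
  'w' (pos 22) + 20 = pos 16 = 'q'
Result: iewilq

iewilq


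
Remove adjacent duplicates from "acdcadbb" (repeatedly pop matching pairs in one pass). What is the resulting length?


Input: acdcadbb
Stack-based adjacent duplicate removal:
  Read 'a': push. Stack: a
  Read 'c': push. Stack: ac
  Read 'd': push. Stack: acd
  Read 'c': push. Stack: acdc
  Read 'a': push. Stack: acdca
  Read 'd': push. Stack: acdcad
  Read 'b': push. Stack: acdcadb
  Read 'b': matches stack top 'b' => pop. Stack: acdcad
Final stack: "acdcad" (length 6)

6


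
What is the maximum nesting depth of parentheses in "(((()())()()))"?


Input: "(((()())()()))"
Tracking depth:
  Position 0 '(': depth becomes 1
  Position 1 '(': depth becomes 2
  Position 2 '(': depth becomes 3
  Position 3 '(': depth becomes 4
  Position 4 ')': depth becomes 3
  Position 5 '(': depth becomes 4
  Position 6 ')': depth becomes 3
  Position 7 ')': depth becomes 2
  Position 8 '(': depth becomes 3
  Position 9 ')': depth becomes 2
  Position 10 '(': depth becomes 3
  Position 11 ')': depth becomes 2
  Position 12 ')': depth becomes 1
  Position 13 ')': depth becomes 0
Maximum depth reached: 4

4


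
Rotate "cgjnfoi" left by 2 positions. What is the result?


Input: "cgjnfoi", rotate left by 2
First 2 characters: "cg"
Remaining characters: "jnfoi"
Concatenate remaining + first: "jnfoi" + "cg" = "jnfoicg"

jnfoicg


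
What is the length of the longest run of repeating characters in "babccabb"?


Input: "babccabb"
Scanning for longest run:
  Position 1 ('a'): new char, reset run to 1
  Position 2 ('b'): new char, reset run to 1
  Position 3 ('c'): new char, reset run to 1
  Position 4 ('c'): continues run of 'c', length=2
  Position 5 ('a'): new char, reset run to 1
  Position 6 ('b'): new char, reset run to 1
  Position 7 ('b'): continues run of 'b', length=2
Longest run: 'c' with length 2

2


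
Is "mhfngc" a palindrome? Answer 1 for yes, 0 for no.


Input: mhfngc
Reversed: cgnfhm
  Compare pos 0 ('m') with pos 5 ('c'): MISMATCH
  Compare pos 1 ('h') with pos 4 ('g'): MISMATCH
  Compare pos 2 ('f') with pos 3 ('n'): MISMATCH
Result: not a palindrome

0


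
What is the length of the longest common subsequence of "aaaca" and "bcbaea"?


LCS of "aaaca" and "bcbaea"
DP table:
           b    c    b    a    e    a
      0    0    0    0    0    0    0
  a   0    0    0    0    1    1    1
  a   0    0    0    0    1    1    2
  a   0    0    0    0    1    1    2
  c   0    0    1    1    1    1    2
  a   0    0    1    1    2    2    2
LCS length = dp[5][6] = 2

2


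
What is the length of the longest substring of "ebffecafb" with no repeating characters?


Input: "ebffecafb"
Sliding window (track last position of each char):
  Position 0 ('e'): window [0,0] length 1 -- new best
  Position 1 ('b'): window [0,1] length 2 -- new best
  Position 2 ('f'): window [0,2] length 3 -- new best
  Position 3 ('f'): repeat (last at 2), move window start to 3
  Position 3 ('f'): window [3,3] length 1
  Position 4 ('e'): window [3,4] length 2
  Position 5 ('c'): window [3,5] length 3
  Position 6 ('a'): window [3,6] length 4 -- new best
  Position 7 ('f'): repeat (last at 3), move window start to 4
  Position 7 ('f'): window [4,7] length 4
  Position 8 ('b'): window [4,8] length 5 -- new best
Longest substring with no repeats: "ecafb" with length 5

5


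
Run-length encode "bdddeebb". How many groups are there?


Input: bdddeebb
Scanning for consecutive runs:
  Group 1: 'b' x 1 (positions 0-0)
  Group 2: 'd' x 3 (positions 1-3)
  Group 3: 'e' x 2 (positions 4-5)
  Group 4: 'b' x 2 (positions 6-7)
Total groups: 4

4
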